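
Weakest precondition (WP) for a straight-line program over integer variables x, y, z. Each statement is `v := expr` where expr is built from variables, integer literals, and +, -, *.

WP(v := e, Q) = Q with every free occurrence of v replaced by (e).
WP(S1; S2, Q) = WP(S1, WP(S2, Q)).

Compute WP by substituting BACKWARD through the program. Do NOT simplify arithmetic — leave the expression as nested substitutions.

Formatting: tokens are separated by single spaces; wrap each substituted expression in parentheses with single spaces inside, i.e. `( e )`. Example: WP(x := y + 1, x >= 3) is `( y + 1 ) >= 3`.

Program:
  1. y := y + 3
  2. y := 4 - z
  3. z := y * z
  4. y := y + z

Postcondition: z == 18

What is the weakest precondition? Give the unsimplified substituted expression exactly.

post: z == 18
stmt 4: y := y + z  -- replace 0 occurrence(s) of y with (y + z)
  => z == 18
stmt 3: z := y * z  -- replace 1 occurrence(s) of z with (y * z)
  => ( y * z ) == 18
stmt 2: y := 4 - z  -- replace 1 occurrence(s) of y with (4 - z)
  => ( ( 4 - z ) * z ) == 18
stmt 1: y := y + 3  -- replace 0 occurrence(s) of y with (y + 3)
  => ( ( 4 - z ) * z ) == 18

Answer: ( ( 4 - z ) * z ) == 18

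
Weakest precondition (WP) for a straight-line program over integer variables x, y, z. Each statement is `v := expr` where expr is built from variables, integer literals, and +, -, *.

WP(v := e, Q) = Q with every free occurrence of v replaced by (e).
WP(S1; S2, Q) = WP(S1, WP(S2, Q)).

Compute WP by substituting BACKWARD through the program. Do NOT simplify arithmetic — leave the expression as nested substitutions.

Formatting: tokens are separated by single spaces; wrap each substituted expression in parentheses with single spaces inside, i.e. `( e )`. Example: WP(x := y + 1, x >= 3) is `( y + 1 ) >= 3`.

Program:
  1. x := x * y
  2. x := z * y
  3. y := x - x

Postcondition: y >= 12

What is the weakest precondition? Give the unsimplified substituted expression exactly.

Answer: ( ( z * y ) - ( z * y ) ) >= 12

Derivation:
post: y >= 12
stmt 3: y := x - x  -- replace 1 occurrence(s) of y with (x - x)
  => ( x - x ) >= 12
stmt 2: x := z * y  -- replace 2 occurrence(s) of x with (z * y)
  => ( ( z * y ) - ( z * y ) ) >= 12
stmt 1: x := x * y  -- replace 0 occurrence(s) of x with (x * y)
  => ( ( z * y ) - ( z * y ) ) >= 12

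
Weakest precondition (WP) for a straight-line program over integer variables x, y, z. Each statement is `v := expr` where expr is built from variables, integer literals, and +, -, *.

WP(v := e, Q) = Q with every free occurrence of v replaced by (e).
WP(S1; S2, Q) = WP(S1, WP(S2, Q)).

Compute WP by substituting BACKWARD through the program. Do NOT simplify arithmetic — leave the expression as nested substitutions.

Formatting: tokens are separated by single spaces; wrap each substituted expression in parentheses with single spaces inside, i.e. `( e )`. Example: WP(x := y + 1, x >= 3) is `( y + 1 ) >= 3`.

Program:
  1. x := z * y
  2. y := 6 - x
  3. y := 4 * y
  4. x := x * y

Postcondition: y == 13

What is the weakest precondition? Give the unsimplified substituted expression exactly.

Answer: ( 4 * ( 6 - ( z * y ) ) ) == 13

Derivation:
post: y == 13
stmt 4: x := x * y  -- replace 0 occurrence(s) of x with (x * y)
  => y == 13
stmt 3: y := 4 * y  -- replace 1 occurrence(s) of y with (4 * y)
  => ( 4 * y ) == 13
stmt 2: y := 6 - x  -- replace 1 occurrence(s) of y with (6 - x)
  => ( 4 * ( 6 - x ) ) == 13
stmt 1: x := z * y  -- replace 1 occurrence(s) of x with (z * y)
  => ( 4 * ( 6 - ( z * y ) ) ) == 13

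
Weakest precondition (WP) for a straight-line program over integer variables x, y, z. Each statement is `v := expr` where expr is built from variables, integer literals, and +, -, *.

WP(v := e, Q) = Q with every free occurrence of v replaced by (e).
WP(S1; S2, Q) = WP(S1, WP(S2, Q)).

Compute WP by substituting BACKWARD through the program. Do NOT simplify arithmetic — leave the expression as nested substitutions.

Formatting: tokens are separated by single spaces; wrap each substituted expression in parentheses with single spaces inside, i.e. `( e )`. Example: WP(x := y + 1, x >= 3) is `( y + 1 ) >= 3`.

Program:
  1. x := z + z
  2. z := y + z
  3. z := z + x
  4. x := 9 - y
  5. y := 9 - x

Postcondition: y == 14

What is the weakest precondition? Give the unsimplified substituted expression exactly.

Answer: ( 9 - ( 9 - y ) ) == 14

Derivation:
post: y == 14
stmt 5: y := 9 - x  -- replace 1 occurrence(s) of y with (9 - x)
  => ( 9 - x ) == 14
stmt 4: x := 9 - y  -- replace 1 occurrence(s) of x with (9 - y)
  => ( 9 - ( 9 - y ) ) == 14
stmt 3: z := z + x  -- replace 0 occurrence(s) of z with (z + x)
  => ( 9 - ( 9 - y ) ) == 14
stmt 2: z := y + z  -- replace 0 occurrence(s) of z with (y + z)
  => ( 9 - ( 9 - y ) ) == 14
stmt 1: x := z + z  -- replace 0 occurrence(s) of x with (z + z)
  => ( 9 - ( 9 - y ) ) == 14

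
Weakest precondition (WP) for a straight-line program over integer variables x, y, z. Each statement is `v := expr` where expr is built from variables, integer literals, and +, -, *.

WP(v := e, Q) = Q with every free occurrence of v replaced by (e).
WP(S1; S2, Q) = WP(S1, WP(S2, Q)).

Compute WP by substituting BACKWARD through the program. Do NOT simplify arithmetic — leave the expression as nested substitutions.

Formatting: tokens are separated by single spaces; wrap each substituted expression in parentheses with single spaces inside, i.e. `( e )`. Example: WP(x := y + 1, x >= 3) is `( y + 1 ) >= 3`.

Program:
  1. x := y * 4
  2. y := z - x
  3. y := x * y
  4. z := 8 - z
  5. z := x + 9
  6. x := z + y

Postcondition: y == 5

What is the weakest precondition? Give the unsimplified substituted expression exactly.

post: y == 5
stmt 6: x := z + y  -- replace 0 occurrence(s) of x with (z + y)
  => y == 5
stmt 5: z := x + 9  -- replace 0 occurrence(s) of z with (x + 9)
  => y == 5
stmt 4: z := 8 - z  -- replace 0 occurrence(s) of z with (8 - z)
  => y == 5
stmt 3: y := x * y  -- replace 1 occurrence(s) of y with (x * y)
  => ( x * y ) == 5
stmt 2: y := z - x  -- replace 1 occurrence(s) of y with (z - x)
  => ( x * ( z - x ) ) == 5
stmt 1: x := y * 4  -- replace 2 occurrence(s) of x with (y * 4)
  => ( ( y * 4 ) * ( z - ( y * 4 ) ) ) == 5

Answer: ( ( y * 4 ) * ( z - ( y * 4 ) ) ) == 5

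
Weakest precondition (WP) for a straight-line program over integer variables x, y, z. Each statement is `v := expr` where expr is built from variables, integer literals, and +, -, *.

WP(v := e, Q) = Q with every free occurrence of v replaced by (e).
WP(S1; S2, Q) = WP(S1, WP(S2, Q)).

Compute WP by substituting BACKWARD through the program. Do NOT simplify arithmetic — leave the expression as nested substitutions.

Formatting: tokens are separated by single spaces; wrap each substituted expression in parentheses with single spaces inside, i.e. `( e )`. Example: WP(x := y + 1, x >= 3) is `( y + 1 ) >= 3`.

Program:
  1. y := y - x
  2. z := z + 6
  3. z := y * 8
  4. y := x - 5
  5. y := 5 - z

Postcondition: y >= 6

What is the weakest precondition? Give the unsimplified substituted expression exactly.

Answer: ( 5 - ( ( y - x ) * 8 ) ) >= 6

Derivation:
post: y >= 6
stmt 5: y := 5 - z  -- replace 1 occurrence(s) of y with (5 - z)
  => ( 5 - z ) >= 6
stmt 4: y := x - 5  -- replace 0 occurrence(s) of y with (x - 5)
  => ( 5 - z ) >= 6
stmt 3: z := y * 8  -- replace 1 occurrence(s) of z with (y * 8)
  => ( 5 - ( y * 8 ) ) >= 6
stmt 2: z := z + 6  -- replace 0 occurrence(s) of z with (z + 6)
  => ( 5 - ( y * 8 ) ) >= 6
stmt 1: y := y - x  -- replace 1 occurrence(s) of y with (y - x)
  => ( 5 - ( ( y - x ) * 8 ) ) >= 6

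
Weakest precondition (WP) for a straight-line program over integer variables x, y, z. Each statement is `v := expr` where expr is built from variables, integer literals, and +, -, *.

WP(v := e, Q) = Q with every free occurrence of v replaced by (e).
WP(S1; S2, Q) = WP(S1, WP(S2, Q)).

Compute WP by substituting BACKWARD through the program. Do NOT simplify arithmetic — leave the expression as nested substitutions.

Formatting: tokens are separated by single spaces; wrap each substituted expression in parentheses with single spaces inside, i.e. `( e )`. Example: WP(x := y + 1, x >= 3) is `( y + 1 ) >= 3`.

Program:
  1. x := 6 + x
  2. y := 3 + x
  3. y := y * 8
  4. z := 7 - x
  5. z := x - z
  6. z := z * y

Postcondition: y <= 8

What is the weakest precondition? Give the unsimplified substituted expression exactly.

post: y <= 8
stmt 6: z := z * y  -- replace 0 occurrence(s) of z with (z * y)
  => y <= 8
stmt 5: z := x - z  -- replace 0 occurrence(s) of z with (x - z)
  => y <= 8
stmt 4: z := 7 - x  -- replace 0 occurrence(s) of z with (7 - x)
  => y <= 8
stmt 3: y := y * 8  -- replace 1 occurrence(s) of y with (y * 8)
  => ( y * 8 ) <= 8
stmt 2: y := 3 + x  -- replace 1 occurrence(s) of y with (3 + x)
  => ( ( 3 + x ) * 8 ) <= 8
stmt 1: x := 6 + x  -- replace 1 occurrence(s) of x with (6 + x)
  => ( ( 3 + ( 6 + x ) ) * 8 ) <= 8

Answer: ( ( 3 + ( 6 + x ) ) * 8 ) <= 8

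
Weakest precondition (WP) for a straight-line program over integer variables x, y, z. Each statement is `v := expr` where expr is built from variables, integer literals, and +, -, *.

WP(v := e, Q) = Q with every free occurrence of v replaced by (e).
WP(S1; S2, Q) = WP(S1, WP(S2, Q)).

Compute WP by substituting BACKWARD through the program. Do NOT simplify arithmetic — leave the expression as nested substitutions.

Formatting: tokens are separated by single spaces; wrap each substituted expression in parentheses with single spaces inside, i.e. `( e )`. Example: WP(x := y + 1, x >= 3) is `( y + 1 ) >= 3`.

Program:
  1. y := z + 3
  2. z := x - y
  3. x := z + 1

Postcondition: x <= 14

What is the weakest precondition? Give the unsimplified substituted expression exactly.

post: x <= 14
stmt 3: x := z + 1  -- replace 1 occurrence(s) of x with (z + 1)
  => ( z + 1 ) <= 14
stmt 2: z := x - y  -- replace 1 occurrence(s) of z with (x - y)
  => ( ( x - y ) + 1 ) <= 14
stmt 1: y := z + 3  -- replace 1 occurrence(s) of y with (z + 3)
  => ( ( x - ( z + 3 ) ) + 1 ) <= 14

Answer: ( ( x - ( z + 3 ) ) + 1 ) <= 14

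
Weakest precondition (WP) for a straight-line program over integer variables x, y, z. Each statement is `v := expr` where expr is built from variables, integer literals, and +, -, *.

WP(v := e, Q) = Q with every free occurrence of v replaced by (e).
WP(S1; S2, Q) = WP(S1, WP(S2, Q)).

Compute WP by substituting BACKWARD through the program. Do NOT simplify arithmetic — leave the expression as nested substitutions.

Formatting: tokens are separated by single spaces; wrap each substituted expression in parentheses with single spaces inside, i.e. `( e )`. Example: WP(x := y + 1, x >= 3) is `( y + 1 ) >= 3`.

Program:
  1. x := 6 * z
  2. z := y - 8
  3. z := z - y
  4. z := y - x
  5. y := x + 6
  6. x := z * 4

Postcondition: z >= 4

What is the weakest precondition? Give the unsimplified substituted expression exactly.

post: z >= 4
stmt 6: x := z * 4  -- replace 0 occurrence(s) of x with (z * 4)
  => z >= 4
stmt 5: y := x + 6  -- replace 0 occurrence(s) of y with (x + 6)
  => z >= 4
stmt 4: z := y - x  -- replace 1 occurrence(s) of z with (y - x)
  => ( y - x ) >= 4
stmt 3: z := z - y  -- replace 0 occurrence(s) of z with (z - y)
  => ( y - x ) >= 4
stmt 2: z := y - 8  -- replace 0 occurrence(s) of z with (y - 8)
  => ( y - x ) >= 4
stmt 1: x := 6 * z  -- replace 1 occurrence(s) of x with (6 * z)
  => ( y - ( 6 * z ) ) >= 4

Answer: ( y - ( 6 * z ) ) >= 4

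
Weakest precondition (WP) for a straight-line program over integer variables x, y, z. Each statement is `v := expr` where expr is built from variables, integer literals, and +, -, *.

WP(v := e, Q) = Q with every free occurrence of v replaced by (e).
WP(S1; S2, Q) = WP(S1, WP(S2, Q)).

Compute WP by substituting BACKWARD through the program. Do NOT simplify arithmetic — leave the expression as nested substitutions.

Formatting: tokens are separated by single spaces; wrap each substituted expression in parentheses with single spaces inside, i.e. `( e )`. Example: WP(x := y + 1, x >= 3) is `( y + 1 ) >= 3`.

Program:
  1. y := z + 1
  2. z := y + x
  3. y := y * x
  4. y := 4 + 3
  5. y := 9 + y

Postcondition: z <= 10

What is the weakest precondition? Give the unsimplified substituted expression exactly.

Answer: ( ( z + 1 ) + x ) <= 10

Derivation:
post: z <= 10
stmt 5: y := 9 + y  -- replace 0 occurrence(s) of y with (9 + y)
  => z <= 10
stmt 4: y := 4 + 3  -- replace 0 occurrence(s) of y with (4 + 3)
  => z <= 10
stmt 3: y := y * x  -- replace 0 occurrence(s) of y with (y * x)
  => z <= 10
stmt 2: z := y + x  -- replace 1 occurrence(s) of z with (y + x)
  => ( y + x ) <= 10
stmt 1: y := z + 1  -- replace 1 occurrence(s) of y with (z + 1)
  => ( ( z + 1 ) + x ) <= 10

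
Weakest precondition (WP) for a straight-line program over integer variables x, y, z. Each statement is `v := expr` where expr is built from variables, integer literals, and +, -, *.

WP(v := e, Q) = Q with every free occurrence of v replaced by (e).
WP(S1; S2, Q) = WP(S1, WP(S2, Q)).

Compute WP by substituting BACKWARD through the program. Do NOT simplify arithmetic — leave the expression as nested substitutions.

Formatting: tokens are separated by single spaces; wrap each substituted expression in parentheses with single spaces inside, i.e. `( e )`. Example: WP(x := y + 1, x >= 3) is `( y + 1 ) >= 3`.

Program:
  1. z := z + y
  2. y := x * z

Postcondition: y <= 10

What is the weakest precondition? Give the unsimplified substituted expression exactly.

post: y <= 10
stmt 2: y := x * z  -- replace 1 occurrence(s) of y with (x * z)
  => ( x * z ) <= 10
stmt 1: z := z + y  -- replace 1 occurrence(s) of z with (z + y)
  => ( x * ( z + y ) ) <= 10

Answer: ( x * ( z + y ) ) <= 10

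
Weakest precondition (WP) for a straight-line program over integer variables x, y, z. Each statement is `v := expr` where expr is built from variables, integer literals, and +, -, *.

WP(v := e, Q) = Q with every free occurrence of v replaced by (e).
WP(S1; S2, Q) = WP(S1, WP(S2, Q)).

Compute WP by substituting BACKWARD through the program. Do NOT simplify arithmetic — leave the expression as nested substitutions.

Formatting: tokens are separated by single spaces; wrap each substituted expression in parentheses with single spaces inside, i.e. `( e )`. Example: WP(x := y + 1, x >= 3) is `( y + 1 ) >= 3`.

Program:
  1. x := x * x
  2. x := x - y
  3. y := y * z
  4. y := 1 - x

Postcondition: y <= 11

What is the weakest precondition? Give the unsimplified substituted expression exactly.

post: y <= 11
stmt 4: y := 1 - x  -- replace 1 occurrence(s) of y with (1 - x)
  => ( 1 - x ) <= 11
stmt 3: y := y * z  -- replace 0 occurrence(s) of y with (y * z)
  => ( 1 - x ) <= 11
stmt 2: x := x - y  -- replace 1 occurrence(s) of x with (x - y)
  => ( 1 - ( x - y ) ) <= 11
stmt 1: x := x * x  -- replace 1 occurrence(s) of x with (x * x)
  => ( 1 - ( ( x * x ) - y ) ) <= 11

Answer: ( 1 - ( ( x * x ) - y ) ) <= 11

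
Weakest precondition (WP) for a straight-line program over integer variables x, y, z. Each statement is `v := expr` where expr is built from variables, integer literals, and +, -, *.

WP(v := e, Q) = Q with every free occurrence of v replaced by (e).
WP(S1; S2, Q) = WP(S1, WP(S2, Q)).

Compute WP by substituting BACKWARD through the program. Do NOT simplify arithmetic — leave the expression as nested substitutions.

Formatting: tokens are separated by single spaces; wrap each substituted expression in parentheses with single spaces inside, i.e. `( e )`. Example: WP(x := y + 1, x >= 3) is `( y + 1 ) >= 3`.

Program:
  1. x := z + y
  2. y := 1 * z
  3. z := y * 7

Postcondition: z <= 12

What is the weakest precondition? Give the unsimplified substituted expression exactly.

Answer: ( ( 1 * z ) * 7 ) <= 12

Derivation:
post: z <= 12
stmt 3: z := y * 7  -- replace 1 occurrence(s) of z with (y * 7)
  => ( y * 7 ) <= 12
stmt 2: y := 1 * z  -- replace 1 occurrence(s) of y with (1 * z)
  => ( ( 1 * z ) * 7 ) <= 12
stmt 1: x := z + y  -- replace 0 occurrence(s) of x with (z + y)
  => ( ( 1 * z ) * 7 ) <= 12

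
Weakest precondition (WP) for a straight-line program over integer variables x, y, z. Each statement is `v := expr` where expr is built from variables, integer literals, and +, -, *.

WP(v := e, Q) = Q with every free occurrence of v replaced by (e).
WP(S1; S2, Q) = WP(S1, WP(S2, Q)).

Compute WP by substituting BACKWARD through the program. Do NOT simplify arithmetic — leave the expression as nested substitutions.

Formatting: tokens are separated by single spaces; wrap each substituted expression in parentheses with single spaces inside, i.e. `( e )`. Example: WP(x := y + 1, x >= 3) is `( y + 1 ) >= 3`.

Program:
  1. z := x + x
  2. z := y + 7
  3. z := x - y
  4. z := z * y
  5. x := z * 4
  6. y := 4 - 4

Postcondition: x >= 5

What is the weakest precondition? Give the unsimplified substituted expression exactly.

post: x >= 5
stmt 6: y := 4 - 4  -- replace 0 occurrence(s) of y with (4 - 4)
  => x >= 5
stmt 5: x := z * 4  -- replace 1 occurrence(s) of x with (z * 4)
  => ( z * 4 ) >= 5
stmt 4: z := z * y  -- replace 1 occurrence(s) of z with (z * y)
  => ( ( z * y ) * 4 ) >= 5
stmt 3: z := x - y  -- replace 1 occurrence(s) of z with (x - y)
  => ( ( ( x - y ) * y ) * 4 ) >= 5
stmt 2: z := y + 7  -- replace 0 occurrence(s) of z with (y + 7)
  => ( ( ( x - y ) * y ) * 4 ) >= 5
stmt 1: z := x + x  -- replace 0 occurrence(s) of z with (x + x)
  => ( ( ( x - y ) * y ) * 4 ) >= 5

Answer: ( ( ( x - y ) * y ) * 4 ) >= 5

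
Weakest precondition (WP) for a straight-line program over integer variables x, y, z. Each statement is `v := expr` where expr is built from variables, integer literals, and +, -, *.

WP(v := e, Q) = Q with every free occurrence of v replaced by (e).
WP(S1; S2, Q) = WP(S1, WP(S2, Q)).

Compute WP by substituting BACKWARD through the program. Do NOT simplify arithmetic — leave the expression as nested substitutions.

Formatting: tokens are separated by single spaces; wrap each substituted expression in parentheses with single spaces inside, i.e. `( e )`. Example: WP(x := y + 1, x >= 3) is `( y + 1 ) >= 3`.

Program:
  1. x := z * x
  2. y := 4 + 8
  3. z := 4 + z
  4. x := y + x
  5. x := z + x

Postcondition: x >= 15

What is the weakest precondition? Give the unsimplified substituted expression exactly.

post: x >= 15
stmt 5: x := z + x  -- replace 1 occurrence(s) of x with (z + x)
  => ( z + x ) >= 15
stmt 4: x := y + x  -- replace 1 occurrence(s) of x with (y + x)
  => ( z + ( y + x ) ) >= 15
stmt 3: z := 4 + z  -- replace 1 occurrence(s) of z with (4 + z)
  => ( ( 4 + z ) + ( y + x ) ) >= 15
stmt 2: y := 4 + 8  -- replace 1 occurrence(s) of y with (4 + 8)
  => ( ( 4 + z ) + ( ( 4 + 8 ) + x ) ) >= 15
stmt 1: x := z * x  -- replace 1 occurrence(s) of x with (z * x)
  => ( ( 4 + z ) + ( ( 4 + 8 ) + ( z * x ) ) ) >= 15

Answer: ( ( 4 + z ) + ( ( 4 + 8 ) + ( z * x ) ) ) >= 15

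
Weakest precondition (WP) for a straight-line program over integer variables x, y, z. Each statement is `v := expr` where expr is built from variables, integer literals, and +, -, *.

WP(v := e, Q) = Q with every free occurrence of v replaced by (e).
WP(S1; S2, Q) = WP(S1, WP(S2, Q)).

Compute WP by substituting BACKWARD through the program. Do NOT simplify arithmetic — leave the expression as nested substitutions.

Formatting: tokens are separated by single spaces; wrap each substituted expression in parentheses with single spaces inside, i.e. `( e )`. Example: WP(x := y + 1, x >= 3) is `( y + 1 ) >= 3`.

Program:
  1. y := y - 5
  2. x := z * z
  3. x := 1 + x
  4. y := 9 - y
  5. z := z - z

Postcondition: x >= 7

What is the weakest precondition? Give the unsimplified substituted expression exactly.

Answer: ( 1 + ( z * z ) ) >= 7

Derivation:
post: x >= 7
stmt 5: z := z - z  -- replace 0 occurrence(s) of z with (z - z)
  => x >= 7
stmt 4: y := 9 - y  -- replace 0 occurrence(s) of y with (9 - y)
  => x >= 7
stmt 3: x := 1 + x  -- replace 1 occurrence(s) of x with (1 + x)
  => ( 1 + x ) >= 7
stmt 2: x := z * z  -- replace 1 occurrence(s) of x with (z * z)
  => ( 1 + ( z * z ) ) >= 7
stmt 1: y := y - 5  -- replace 0 occurrence(s) of y with (y - 5)
  => ( 1 + ( z * z ) ) >= 7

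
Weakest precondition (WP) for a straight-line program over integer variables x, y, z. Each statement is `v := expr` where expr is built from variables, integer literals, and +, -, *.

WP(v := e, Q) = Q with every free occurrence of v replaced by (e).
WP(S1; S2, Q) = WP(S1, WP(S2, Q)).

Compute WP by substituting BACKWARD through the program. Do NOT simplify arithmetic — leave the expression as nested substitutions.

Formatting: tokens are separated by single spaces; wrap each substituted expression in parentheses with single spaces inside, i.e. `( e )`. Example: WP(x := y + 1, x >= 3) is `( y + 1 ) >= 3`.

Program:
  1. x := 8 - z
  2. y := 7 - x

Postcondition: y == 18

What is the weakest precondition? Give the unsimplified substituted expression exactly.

post: y == 18
stmt 2: y := 7 - x  -- replace 1 occurrence(s) of y with (7 - x)
  => ( 7 - x ) == 18
stmt 1: x := 8 - z  -- replace 1 occurrence(s) of x with (8 - z)
  => ( 7 - ( 8 - z ) ) == 18

Answer: ( 7 - ( 8 - z ) ) == 18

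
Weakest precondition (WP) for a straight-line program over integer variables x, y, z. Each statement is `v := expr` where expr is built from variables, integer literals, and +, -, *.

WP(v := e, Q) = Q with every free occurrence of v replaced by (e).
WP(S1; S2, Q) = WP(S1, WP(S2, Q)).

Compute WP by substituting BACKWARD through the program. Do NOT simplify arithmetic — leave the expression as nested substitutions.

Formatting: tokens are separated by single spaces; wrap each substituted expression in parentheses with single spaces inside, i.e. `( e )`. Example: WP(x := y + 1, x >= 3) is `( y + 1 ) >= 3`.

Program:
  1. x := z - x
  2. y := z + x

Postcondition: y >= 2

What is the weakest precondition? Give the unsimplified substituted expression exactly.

post: y >= 2
stmt 2: y := z + x  -- replace 1 occurrence(s) of y with (z + x)
  => ( z + x ) >= 2
stmt 1: x := z - x  -- replace 1 occurrence(s) of x with (z - x)
  => ( z + ( z - x ) ) >= 2

Answer: ( z + ( z - x ) ) >= 2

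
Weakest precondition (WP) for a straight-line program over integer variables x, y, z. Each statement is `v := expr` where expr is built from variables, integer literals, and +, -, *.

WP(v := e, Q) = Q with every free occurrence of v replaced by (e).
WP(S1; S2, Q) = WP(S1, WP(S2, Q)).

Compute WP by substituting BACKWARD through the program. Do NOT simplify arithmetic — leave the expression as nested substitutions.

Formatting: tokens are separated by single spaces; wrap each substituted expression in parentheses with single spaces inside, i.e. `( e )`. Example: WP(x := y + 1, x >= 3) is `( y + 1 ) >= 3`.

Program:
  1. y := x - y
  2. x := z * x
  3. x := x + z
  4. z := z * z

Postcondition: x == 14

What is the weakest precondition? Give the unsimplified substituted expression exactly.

post: x == 14
stmt 4: z := z * z  -- replace 0 occurrence(s) of z with (z * z)
  => x == 14
stmt 3: x := x + z  -- replace 1 occurrence(s) of x with (x + z)
  => ( x + z ) == 14
stmt 2: x := z * x  -- replace 1 occurrence(s) of x with (z * x)
  => ( ( z * x ) + z ) == 14
stmt 1: y := x - y  -- replace 0 occurrence(s) of y with (x - y)
  => ( ( z * x ) + z ) == 14

Answer: ( ( z * x ) + z ) == 14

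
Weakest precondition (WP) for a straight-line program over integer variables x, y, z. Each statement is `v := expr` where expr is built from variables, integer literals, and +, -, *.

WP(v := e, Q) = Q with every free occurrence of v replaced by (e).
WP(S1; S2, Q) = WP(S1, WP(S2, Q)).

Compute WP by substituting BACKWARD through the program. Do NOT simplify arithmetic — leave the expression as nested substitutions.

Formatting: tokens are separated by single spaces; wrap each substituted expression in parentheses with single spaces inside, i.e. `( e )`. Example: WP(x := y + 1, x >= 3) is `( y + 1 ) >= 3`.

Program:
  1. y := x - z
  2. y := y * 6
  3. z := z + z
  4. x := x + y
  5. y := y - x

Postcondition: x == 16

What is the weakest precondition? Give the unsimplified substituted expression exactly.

post: x == 16
stmt 5: y := y - x  -- replace 0 occurrence(s) of y with (y - x)
  => x == 16
stmt 4: x := x + y  -- replace 1 occurrence(s) of x with (x + y)
  => ( x + y ) == 16
stmt 3: z := z + z  -- replace 0 occurrence(s) of z with (z + z)
  => ( x + y ) == 16
stmt 2: y := y * 6  -- replace 1 occurrence(s) of y with (y * 6)
  => ( x + ( y * 6 ) ) == 16
stmt 1: y := x - z  -- replace 1 occurrence(s) of y with (x - z)
  => ( x + ( ( x - z ) * 6 ) ) == 16

Answer: ( x + ( ( x - z ) * 6 ) ) == 16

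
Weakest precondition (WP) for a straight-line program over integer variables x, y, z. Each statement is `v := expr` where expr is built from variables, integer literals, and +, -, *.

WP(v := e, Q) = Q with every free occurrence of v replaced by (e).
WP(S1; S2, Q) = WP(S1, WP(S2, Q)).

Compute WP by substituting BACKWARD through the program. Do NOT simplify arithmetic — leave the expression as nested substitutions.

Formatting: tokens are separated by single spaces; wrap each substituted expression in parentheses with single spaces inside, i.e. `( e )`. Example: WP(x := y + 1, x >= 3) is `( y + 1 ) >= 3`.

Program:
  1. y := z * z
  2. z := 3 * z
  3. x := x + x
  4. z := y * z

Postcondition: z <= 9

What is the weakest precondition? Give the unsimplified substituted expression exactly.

post: z <= 9
stmt 4: z := y * z  -- replace 1 occurrence(s) of z with (y * z)
  => ( y * z ) <= 9
stmt 3: x := x + x  -- replace 0 occurrence(s) of x with (x + x)
  => ( y * z ) <= 9
stmt 2: z := 3 * z  -- replace 1 occurrence(s) of z with (3 * z)
  => ( y * ( 3 * z ) ) <= 9
stmt 1: y := z * z  -- replace 1 occurrence(s) of y with (z * z)
  => ( ( z * z ) * ( 3 * z ) ) <= 9

Answer: ( ( z * z ) * ( 3 * z ) ) <= 9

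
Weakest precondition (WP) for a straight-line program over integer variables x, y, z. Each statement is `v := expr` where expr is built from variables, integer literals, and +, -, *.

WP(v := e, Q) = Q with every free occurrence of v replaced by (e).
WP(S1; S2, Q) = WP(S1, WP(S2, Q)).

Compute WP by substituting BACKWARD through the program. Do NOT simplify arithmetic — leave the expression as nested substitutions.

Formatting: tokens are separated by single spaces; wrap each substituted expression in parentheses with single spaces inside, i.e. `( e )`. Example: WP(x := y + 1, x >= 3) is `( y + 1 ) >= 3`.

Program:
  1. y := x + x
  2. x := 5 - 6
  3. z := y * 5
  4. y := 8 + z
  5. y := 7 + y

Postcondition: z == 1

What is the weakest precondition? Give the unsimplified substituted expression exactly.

post: z == 1
stmt 5: y := 7 + y  -- replace 0 occurrence(s) of y with (7 + y)
  => z == 1
stmt 4: y := 8 + z  -- replace 0 occurrence(s) of y with (8 + z)
  => z == 1
stmt 3: z := y * 5  -- replace 1 occurrence(s) of z with (y * 5)
  => ( y * 5 ) == 1
stmt 2: x := 5 - 6  -- replace 0 occurrence(s) of x with (5 - 6)
  => ( y * 5 ) == 1
stmt 1: y := x + x  -- replace 1 occurrence(s) of y with (x + x)
  => ( ( x + x ) * 5 ) == 1

Answer: ( ( x + x ) * 5 ) == 1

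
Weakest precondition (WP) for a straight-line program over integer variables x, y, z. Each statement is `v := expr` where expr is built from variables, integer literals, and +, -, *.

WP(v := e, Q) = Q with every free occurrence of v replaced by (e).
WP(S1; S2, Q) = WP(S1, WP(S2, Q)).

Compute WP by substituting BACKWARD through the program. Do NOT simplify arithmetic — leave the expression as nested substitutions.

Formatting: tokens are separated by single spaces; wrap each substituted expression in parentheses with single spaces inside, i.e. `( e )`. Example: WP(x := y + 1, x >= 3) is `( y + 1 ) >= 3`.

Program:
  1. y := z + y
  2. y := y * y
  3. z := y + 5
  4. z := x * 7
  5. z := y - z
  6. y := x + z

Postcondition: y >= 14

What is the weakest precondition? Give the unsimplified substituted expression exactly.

Answer: ( x + ( ( ( z + y ) * ( z + y ) ) - ( x * 7 ) ) ) >= 14

Derivation:
post: y >= 14
stmt 6: y := x + z  -- replace 1 occurrence(s) of y with (x + z)
  => ( x + z ) >= 14
stmt 5: z := y - z  -- replace 1 occurrence(s) of z with (y - z)
  => ( x + ( y - z ) ) >= 14
stmt 4: z := x * 7  -- replace 1 occurrence(s) of z with (x * 7)
  => ( x + ( y - ( x * 7 ) ) ) >= 14
stmt 3: z := y + 5  -- replace 0 occurrence(s) of z with (y + 5)
  => ( x + ( y - ( x * 7 ) ) ) >= 14
stmt 2: y := y * y  -- replace 1 occurrence(s) of y with (y * y)
  => ( x + ( ( y * y ) - ( x * 7 ) ) ) >= 14
stmt 1: y := z + y  -- replace 2 occurrence(s) of y with (z + y)
  => ( x + ( ( ( z + y ) * ( z + y ) ) - ( x * 7 ) ) ) >= 14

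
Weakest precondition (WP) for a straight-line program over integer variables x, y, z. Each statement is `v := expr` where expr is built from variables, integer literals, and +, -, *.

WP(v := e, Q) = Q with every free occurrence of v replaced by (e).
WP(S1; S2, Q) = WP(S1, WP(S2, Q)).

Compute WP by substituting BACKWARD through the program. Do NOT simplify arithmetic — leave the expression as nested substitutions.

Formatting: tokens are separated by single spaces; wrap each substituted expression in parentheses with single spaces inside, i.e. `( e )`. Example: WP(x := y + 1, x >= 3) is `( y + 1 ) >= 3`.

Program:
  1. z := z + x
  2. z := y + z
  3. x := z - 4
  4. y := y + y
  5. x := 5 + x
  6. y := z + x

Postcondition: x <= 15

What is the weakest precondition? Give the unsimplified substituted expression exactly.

Answer: ( 5 + ( ( y + ( z + x ) ) - 4 ) ) <= 15

Derivation:
post: x <= 15
stmt 6: y := z + x  -- replace 0 occurrence(s) of y with (z + x)
  => x <= 15
stmt 5: x := 5 + x  -- replace 1 occurrence(s) of x with (5 + x)
  => ( 5 + x ) <= 15
stmt 4: y := y + y  -- replace 0 occurrence(s) of y with (y + y)
  => ( 5 + x ) <= 15
stmt 3: x := z - 4  -- replace 1 occurrence(s) of x with (z - 4)
  => ( 5 + ( z - 4 ) ) <= 15
stmt 2: z := y + z  -- replace 1 occurrence(s) of z with (y + z)
  => ( 5 + ( ( y + z ) - 4 ) ) <= 15
stmt 1: z := z + x  -- replace 1 occurrence(s) of z with (z + x)
  => ( 5 + ( ( y + ( z + x ) ) - 4 ) ) <= 15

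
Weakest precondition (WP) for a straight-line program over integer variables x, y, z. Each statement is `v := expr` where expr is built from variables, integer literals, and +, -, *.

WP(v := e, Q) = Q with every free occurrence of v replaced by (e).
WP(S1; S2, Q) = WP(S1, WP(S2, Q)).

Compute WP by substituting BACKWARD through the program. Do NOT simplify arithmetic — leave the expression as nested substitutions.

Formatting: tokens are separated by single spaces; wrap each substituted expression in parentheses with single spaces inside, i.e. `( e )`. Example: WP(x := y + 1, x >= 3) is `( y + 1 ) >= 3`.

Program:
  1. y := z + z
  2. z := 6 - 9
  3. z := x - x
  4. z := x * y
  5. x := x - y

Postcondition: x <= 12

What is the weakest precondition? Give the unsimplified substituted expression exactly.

post: x <= 12
stmt 5: x := x - y  -- replace 1 occurrence(s) of x with (x - y)
  => ( x - y ) <= 12
stmt 4: z := x * y  -- replace 0 occurrence(s) of z with (x * y)
  => ( x - y ) <= 12
stmt 3: z := x - x  -- replace 0 occurrence(s) of z with (x - x)
  => ( x - y ) <= 12
stmt 2: z := 6 - 9  -- replace 0 occurrence(s) of z with (6 - 9)
  => ( x - y ) <= 12
stmt 1: y := z + z  -- replace 1 occurrence(s) of y with (z + z)
  => ( x - ( z + z ) ) <= 12

Answer: ( x - ( z + z ) ) <= 12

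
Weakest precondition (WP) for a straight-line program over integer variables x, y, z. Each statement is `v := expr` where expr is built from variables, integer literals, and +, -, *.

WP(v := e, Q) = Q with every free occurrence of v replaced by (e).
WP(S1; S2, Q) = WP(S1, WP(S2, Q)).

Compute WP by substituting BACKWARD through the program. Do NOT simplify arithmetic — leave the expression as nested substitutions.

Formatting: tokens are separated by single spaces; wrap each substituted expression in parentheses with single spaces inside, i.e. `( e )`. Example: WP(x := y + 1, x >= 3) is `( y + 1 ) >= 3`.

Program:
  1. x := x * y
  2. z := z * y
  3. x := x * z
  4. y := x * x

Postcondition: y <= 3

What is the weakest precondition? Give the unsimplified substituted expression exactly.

post: y <= 3
stmt 4: y := x * x  -- replace 1 occurrence(s) of y with (x * x)
  => ( x * x ) <= 3
stmt 3: x := x * z  -- replace 2 occurrence(s) of x with (x * z)
  => ( ( x * z ) * ( x * z ) ) <= 3
stmt 2: z := z * y  -- replace 2 occurrence(s) of z with (z * y)
  => ( ( x * ( z * y ) ) * ( x * ( z * y ) ) ) <= 3
stmt 1: x := x * y  -- replace 2 occurrence(s) of x with (x * y)
  => ( ( ( x * y ) * ( z * y ) ) * ( ( x * y ) * ( z * y ) ) ) <= 3

Answer: ( ( ( x * y ) * ( z * y ) ) * ( ( x * y ) * ( z * y ) ) ) <= 3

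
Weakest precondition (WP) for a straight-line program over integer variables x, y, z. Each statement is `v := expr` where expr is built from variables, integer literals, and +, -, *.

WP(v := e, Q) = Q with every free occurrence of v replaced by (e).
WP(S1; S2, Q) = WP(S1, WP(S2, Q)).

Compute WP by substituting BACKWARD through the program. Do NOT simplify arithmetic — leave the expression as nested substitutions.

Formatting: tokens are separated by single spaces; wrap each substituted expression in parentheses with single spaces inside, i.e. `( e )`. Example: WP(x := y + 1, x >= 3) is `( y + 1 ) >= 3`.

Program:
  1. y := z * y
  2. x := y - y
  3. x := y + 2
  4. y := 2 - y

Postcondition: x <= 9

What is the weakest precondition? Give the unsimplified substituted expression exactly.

post: x <= 9
stmt 4: y := 2 - y  -- replace 0 occurrence(s) of y with (2 - y)
  => x <= 9
stmt 3: x := y + 2  -- replace 1 occurrence(s) of x with (y + 2)
  => ( y + 2 ) <= 9
stmt 2: x := y - y  -- replace 0 occurrence(s) of x with (y - y)
  => ( y + 2 ) <= 9
stmt 1: y := z * y  -- replace 1 occurrence(s) of y with (z * y)
  => ( ( z * y ) + 2 ) <= 9

Answer: ( ( z * y ) + 2 ) <= 9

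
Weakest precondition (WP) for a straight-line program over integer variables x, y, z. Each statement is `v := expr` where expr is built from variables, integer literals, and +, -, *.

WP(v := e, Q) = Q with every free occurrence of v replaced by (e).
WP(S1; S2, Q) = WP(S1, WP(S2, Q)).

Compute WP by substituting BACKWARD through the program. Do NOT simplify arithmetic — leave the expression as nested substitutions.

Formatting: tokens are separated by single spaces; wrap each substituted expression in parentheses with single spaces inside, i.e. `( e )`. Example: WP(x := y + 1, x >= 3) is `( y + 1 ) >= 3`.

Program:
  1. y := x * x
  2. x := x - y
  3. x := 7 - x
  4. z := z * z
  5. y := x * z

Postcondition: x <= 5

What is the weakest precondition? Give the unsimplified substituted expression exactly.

Answer: ( 7 - ( x - ( x * x ) ) ) <= 5

Derivation:
post: x <= 5
stmt 5: y := x * z  -- replace 0 occurrence(s) of y with (x * z)
  => x <= 5
stmt 4: z := z * z  -- replace 0 occurrence(s) of z with (z * z)
  => x <= 5
stmt 3: x := 7 - x  -- replace 1 occurrence(s) of x with (7 - x)
  => ( 7 - x ) <= 5
stmt 2: x := x - y  -- replace 1 occurrence(s) of x with (x - y)
  => ( 7 - ( x - y ) ) <= 5
stmt 1: y := x * x  -- replace 1 occurrence(s) of y with (x * x)
  => ( 7 - ( x - ( x * x ) ) ) <= 5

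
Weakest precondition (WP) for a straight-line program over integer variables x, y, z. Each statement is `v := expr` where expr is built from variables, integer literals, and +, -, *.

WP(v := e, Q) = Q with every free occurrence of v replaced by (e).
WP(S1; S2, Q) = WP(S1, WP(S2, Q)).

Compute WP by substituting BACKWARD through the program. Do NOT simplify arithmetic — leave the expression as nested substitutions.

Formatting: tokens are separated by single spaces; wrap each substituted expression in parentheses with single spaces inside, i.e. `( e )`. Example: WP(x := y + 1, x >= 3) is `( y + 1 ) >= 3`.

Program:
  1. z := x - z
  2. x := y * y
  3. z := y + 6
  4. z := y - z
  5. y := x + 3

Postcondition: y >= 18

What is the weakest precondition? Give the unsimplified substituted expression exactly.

post: y >= 18
stmt 5: y := x + 3  -- replace 1 occurrence(s) of y with (x + 3)
  => ( x + 3 ) >= 18
stmt 4: z := y - z  -- replace 0 occurrence(s) of z with (y - z)
  => ( x + 3 ) >= 18
stmt 3: z := y + 6  -- replace 0 occurrence(s) of z with (y + 6)
  => ( x + 3 ) >= 18
stmt 2: x := y * y  -- replace 1 occurrence(s) of x with (y * y)
  => ( ( y * y ) + 3 ) >= 18
stmt 1: z := x - z  -- replace 0 occurrence(s) of z with (x - z)
  => ( ( y * y ) + 3 ) >= 18

Answer: ( ( y * y ) + 3 ) >= 18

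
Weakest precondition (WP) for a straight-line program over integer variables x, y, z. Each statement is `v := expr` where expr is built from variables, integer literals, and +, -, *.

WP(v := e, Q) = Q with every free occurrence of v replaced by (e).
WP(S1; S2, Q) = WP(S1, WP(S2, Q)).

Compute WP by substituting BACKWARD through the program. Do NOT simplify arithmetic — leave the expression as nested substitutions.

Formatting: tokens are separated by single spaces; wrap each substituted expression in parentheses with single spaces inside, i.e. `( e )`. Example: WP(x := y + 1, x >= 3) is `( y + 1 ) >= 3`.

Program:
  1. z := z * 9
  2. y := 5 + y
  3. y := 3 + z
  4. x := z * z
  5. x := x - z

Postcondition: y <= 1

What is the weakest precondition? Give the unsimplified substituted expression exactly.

Answer: ( 3 + ( z * 9 ) ) <= 1

Derivation:
post: y <= 1
stmt 5: x := x - z  -- replace 0 occurrence(s) of x with (x - z)
  => y <= 1
stmt 4: x := z * z  -- replace 0 occurrence(s) of x with (z * z)
  => y <= 1
stmt 3: y := 3 + z  -- replace 1 occurrence(s) of y with (3 + z)
  => ( 3 + z ) <= 1
stmt 2: y := 5 + y  -- replace 0 occurrence(s) of y with (5 + y)
  => ( 3 + z ) <= 1
stmt 1: z := z * 9  -- replace 1 occurrence(s) of z with (z * 9)
  => ( 3 + ( z * 9 ) ) <= 1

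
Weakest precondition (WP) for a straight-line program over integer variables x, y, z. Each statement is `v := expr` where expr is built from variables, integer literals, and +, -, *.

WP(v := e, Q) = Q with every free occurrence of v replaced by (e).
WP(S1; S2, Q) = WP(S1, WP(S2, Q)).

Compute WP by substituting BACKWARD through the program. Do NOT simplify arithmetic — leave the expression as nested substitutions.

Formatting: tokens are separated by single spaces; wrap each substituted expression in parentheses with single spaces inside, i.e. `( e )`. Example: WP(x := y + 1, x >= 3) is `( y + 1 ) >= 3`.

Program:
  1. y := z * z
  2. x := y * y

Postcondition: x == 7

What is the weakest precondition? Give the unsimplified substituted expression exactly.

Answer: ( ( z * z ) * ( z * z ) ) == 7

Derivation:
post: x == 7
stmt 2: x := y * y  -- replace 1 occurrence(s) of x with (y * y)
  => ( y * y ) == 7
stmt 1: y := z * z  -- replace 2 occurrence(s) of y with (z * z)
  => ( ( z * z ) * ( z * z ) ) == 7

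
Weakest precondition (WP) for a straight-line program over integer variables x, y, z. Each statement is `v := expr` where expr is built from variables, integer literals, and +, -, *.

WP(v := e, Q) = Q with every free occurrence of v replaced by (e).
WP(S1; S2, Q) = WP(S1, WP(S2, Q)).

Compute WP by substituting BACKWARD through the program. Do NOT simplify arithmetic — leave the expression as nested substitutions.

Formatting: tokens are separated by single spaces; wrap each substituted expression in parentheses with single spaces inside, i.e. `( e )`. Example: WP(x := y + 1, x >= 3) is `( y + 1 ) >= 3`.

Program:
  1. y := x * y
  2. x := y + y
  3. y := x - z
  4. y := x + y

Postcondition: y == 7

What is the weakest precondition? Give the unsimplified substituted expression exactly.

post: y == 7
stmt 4: y := x + y  -- replace 1 occurrence(s) of y with (x + y)
  => ( x + y ) == 7
stmt 3: y := x - z  -- replace 1 occurrence(s) of y with (x - z)
  => ( x + ( x - z ) ) == 7
stmt 2: x := y + y  -- replace 2 occurrence(s) of x with (y + y)
  => ( ( y + y ) + ( ( y + y ) - z ) ) == 7
stmt 1: y := x * y  -- replace 4 occurrence(s) of y with (x * y)
  => ( ( ( x * y ) + ( x * y ) ) + ( ( ( x * y ) + ( x * y ) ) - z ) ) == 7

Answer: ( ( ( x * y ) + ( x * y ) ) + ( ( ( x * y ) + ( x * y ) ) - z ) ) == 7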